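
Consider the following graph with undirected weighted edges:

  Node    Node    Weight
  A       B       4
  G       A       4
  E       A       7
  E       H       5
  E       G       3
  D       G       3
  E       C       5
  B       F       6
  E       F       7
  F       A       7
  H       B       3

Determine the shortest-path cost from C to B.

13

Enumerating some paths:
C → E → H → B: 5+5+3 = 13
C → E → A → B: 5+7+4 = 16
The minimum is 13 via C → E → H → B.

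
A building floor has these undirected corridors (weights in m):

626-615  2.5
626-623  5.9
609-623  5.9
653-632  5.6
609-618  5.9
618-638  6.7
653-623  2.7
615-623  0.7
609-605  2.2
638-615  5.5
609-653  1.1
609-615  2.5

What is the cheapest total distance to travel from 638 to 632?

14.5 m

Running Dijkstra from 638:
638: 0
615: 5.5  (via 638)
623: 6.2  (via 615)
618: 6.7  (via 638)
609: 8  (via 615)
626: 8  (via 615)
653: 8.9  (via 623)
605: 10.2  (via 609)
632: 14.5  (via 653)
Shortest route: 638–615–623–653–632 = 14.5 m.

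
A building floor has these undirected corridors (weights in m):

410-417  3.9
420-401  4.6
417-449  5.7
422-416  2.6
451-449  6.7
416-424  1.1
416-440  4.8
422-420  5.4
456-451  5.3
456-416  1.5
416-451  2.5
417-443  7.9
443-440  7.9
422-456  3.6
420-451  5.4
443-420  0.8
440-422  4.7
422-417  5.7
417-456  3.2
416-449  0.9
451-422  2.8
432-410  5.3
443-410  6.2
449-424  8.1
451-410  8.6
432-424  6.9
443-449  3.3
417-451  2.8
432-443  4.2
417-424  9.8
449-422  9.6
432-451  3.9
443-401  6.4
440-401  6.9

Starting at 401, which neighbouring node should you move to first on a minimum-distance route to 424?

420

Enumerating some paths:
401–443–449–416–424: 6.4+3.3+0.9+1.1 = 11.7
401–420–443–449–416–424: 4.6+0.8+3.3+0.9+1.1 = 10.7
Cheapest is 401–420–443–449–416–424 at 10.7 m.
So from 401 the first move is to 420.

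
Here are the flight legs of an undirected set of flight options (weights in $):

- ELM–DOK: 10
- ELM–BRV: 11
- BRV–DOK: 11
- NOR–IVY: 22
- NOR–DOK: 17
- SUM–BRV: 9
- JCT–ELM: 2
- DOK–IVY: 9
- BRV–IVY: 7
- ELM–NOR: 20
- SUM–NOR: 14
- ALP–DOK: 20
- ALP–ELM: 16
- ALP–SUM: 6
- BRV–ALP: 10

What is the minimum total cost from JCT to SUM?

Compare a few routes:
JCT - ELM - BRV - SUM: 2+11+9 = 22
JCT - ELM - ALP - SUM: 2+16+6 = 24
Cheapest is JCT - ELM - BRV - SUM at $22.

$22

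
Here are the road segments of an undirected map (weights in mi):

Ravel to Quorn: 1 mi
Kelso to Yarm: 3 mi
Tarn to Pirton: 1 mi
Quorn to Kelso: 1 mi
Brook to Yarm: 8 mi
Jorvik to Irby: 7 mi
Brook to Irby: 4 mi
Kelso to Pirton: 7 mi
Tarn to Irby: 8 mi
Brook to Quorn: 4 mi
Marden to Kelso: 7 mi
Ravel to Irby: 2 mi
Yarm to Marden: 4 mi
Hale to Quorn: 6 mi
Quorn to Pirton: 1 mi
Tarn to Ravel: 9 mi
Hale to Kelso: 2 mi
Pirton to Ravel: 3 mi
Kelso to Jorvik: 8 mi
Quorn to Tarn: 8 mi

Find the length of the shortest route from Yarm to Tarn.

Running Dijkstra from Yarm:
Yarm: 0
Kelso: 3  (via Yarm)
Marden: 4  (via Yarm)
Quorn: 4  (via Kelso)
Pirton: 5  (via Quorn)
Ravel: 5  (via Quorn)
Hale: 5  (via Kelso)
Tarn: 6  (via Pirton)
Shortest route: Yarm–Kelso–Quorn–Pirton–Tarn = 6 mi.

6 mi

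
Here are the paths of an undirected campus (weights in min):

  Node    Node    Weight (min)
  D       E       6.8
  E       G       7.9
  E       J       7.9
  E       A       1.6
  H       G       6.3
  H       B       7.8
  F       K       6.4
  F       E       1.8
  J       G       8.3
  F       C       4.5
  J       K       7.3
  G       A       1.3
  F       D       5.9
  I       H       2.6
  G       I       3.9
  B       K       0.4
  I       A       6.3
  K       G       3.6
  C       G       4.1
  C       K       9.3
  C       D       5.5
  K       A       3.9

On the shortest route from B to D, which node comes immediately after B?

Enumerating some paths:
B → K → G → C → D: 0.4+3.6+4.1+5.5 = 13.6
B → K → A → E → D: 0.4+3.9+1.6+6.8 = 12.7
Cheapest is B → K → A → E → D at 12.7 min.
So from B the first move is to K.

K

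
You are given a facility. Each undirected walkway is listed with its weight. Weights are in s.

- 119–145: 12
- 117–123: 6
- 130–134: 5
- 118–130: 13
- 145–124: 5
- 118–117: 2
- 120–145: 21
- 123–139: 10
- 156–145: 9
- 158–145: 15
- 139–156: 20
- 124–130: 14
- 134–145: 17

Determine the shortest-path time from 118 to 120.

Settle nodes by increasing distance from 118:
118: 0
117: 2  (via 118)
123: 8  (via 117)
130: 13  (via 118)
139: 18  (via 123)
134: 18  (via 130)
124: 27  (via 130)
145: 32  (via 124)
156: 38  (via 139)
119: 44  (via 145)
158: 47  (via 145)
120: 53  (via 145)
Shortest route: 118 → 130 → 124 → 145 → 120 = 53 s.

53 s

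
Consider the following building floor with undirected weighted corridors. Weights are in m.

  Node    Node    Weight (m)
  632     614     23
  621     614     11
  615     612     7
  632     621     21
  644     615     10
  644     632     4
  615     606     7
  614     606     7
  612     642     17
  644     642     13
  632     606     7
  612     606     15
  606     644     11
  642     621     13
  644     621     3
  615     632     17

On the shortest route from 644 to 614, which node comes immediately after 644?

621

Enumerating some paths:
644 - 606 - 614: 11+7 = 18
644 - 621 - 614: 3+11 = 14
644 - 632 - 606 - 614: 4+7+7 = 18
Cheapest is 644 - 621 - 614 at 14 m.
So from 644 the first move is to 621.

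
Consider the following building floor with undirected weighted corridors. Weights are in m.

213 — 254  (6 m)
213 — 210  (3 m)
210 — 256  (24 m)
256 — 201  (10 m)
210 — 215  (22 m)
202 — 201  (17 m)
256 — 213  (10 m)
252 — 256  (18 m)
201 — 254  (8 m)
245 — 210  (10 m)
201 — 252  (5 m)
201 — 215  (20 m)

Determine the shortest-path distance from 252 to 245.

32 m

Compare a few routes:
252–256–213–210–245: 18+10+3+10 = 41
252–201–254–213–210–245: 5+8+6+3+10 = 32
252–201–256–210–245: 5+10+24+10 = 49
252–201–256–213–210–245: 5+10+10+3+10 = 38
The minimum is 32 m via 252–201–254–213–210–245.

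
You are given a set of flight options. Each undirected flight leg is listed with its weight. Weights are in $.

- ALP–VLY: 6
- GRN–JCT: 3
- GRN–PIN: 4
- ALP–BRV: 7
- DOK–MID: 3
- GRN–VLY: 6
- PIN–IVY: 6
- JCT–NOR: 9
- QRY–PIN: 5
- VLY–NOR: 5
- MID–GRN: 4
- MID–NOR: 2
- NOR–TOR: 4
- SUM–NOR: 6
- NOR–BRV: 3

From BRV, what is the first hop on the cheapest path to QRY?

NOR

Enumerating some paths:
BRV - NOR - VLY - GRN - PIN - QRY: 3+5+6+4+5 = 23
BRV - NOR - MID - GRN - PIN - QRY: 3+2+4+4+5 = 18
The minimum is $18 via BRV - NOR - MID - GRN - PIN - QRY.
So from BRV the first move is to NOR.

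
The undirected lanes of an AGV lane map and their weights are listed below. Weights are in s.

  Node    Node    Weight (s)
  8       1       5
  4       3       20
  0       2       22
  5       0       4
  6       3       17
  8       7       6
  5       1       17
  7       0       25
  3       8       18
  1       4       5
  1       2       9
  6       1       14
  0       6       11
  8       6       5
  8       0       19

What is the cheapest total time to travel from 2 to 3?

32 s

Enumerating some paths:
2–1–8–3: 9+5+18 = 32
2–1–8–6–3: 9+5+5+17 = 36
2–1–4–3: 9+5+20 = 34
2–1–6–3: 9+14+17 = 40
Cheapest is 2–1–8–3 at 32 s.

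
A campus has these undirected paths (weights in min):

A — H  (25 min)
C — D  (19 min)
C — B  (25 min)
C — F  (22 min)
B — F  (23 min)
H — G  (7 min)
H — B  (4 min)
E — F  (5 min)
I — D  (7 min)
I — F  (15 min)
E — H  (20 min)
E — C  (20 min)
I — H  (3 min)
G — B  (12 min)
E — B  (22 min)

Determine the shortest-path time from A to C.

Shortest distances from A:
A: 0
H: 25  (via A)
I: 28  (via H)
B: 29  (via H)
G: 32  (via H)
D: 35  (via I)
F: 43  (via I)
E: 45  (via H)
C: 54  (via B)
Shortest route: A–H–B–C = 54 min.

54 min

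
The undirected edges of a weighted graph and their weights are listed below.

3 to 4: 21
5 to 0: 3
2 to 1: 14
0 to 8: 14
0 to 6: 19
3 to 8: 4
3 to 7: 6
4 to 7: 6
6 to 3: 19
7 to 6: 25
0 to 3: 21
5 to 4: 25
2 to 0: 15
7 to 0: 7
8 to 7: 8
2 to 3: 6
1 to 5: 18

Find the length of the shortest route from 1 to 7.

Settle nodes by increasing distance from 1:
1: 0
2: 14  (via 1)
5: 18  (via 1)
3: 20  (via 2)
0: 21  (via 5)
8: 24  (via 3)
7: 26  (via 3)
Shortest route: 1 → 2 → 3 → 7 = 26.

26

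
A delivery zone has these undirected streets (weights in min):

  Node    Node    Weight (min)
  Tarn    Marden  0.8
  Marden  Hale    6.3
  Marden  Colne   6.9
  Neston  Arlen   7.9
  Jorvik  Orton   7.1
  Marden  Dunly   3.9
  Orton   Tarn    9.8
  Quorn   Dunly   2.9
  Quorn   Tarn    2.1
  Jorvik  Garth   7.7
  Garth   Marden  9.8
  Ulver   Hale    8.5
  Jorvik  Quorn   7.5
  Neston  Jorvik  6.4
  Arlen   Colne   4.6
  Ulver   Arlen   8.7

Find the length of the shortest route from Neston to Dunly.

Settle nodes by increasing distance from Neston:
Neston: 0
Jorvik: 6.4  (via Neston)
Arlen: 7.9  (via Neston)
Colne: 12.5  (via Arlen)
Orton: 13.5  (via Jorvik)
Quorn: 13.9  (via Jorvik)
Garth: 14.1  (via Jorvik)
Tarn: 16  (via Quorn)
Ulver: 16.6  (via Arlen)
Dunly: 16.8  (via Quorn)
Shortest route: Neston–Jorvik–Quorn–Dunly = 16.8 min.

16.8 min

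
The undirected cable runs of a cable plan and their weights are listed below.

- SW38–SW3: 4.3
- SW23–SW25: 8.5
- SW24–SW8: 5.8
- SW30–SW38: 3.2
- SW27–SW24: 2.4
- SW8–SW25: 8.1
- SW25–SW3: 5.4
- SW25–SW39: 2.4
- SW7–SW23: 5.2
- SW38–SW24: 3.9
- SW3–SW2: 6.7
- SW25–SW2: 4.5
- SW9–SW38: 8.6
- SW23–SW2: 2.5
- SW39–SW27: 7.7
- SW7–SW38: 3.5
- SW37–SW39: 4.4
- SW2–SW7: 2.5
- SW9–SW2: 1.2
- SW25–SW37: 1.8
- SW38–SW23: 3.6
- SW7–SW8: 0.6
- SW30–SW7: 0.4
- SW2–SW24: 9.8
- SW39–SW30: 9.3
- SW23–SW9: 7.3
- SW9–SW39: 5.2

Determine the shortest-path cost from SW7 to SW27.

Candidate routes:
SW7–SW38–SW24–SW27: 3.5+3.9+2.4 = 9.8
SW7–SW8–SW24–SW27: 0.6+5.8+2.4 = 8.8
SW7–SW30–SW38–SW24–SW27: 0.4+3.2+3.9+2.4 = 9.9
Cheapest is SW7–SW8–SW24–SW27 at 8.8.

8.8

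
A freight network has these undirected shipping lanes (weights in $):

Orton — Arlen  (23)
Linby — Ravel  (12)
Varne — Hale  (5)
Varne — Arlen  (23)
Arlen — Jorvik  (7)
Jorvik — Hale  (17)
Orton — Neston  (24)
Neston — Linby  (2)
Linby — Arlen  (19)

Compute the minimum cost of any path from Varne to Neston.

Running Dijkstra from Varne:
Varne: 0
Hale: 5  (via Varne)
Jorvik: 22  (via Hale)
Arlen: 23  (via Varne)
Linby: 42  (via Arlen)
Neston: 44  (via Linby)
Shortest route: Varne–Arlen–Linby–Neston = $44.

$44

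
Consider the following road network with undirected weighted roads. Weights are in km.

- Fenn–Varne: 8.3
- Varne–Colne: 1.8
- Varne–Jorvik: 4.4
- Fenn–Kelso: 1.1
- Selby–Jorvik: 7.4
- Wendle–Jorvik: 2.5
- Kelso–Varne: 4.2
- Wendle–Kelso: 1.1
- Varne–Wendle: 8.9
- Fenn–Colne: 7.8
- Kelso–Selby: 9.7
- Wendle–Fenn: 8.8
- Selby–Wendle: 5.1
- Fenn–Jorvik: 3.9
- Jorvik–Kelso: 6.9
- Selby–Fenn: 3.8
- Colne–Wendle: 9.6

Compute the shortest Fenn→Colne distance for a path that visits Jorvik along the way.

Shortest Fenn→Jorvik: Fenn → Jorvik = 3.9
Best Jorvik to Colne: Jorvik → Varne → Colne costing 6.2
Total via Jorvik: 3.9 + 6.2 = 10.1 km.

10.1 km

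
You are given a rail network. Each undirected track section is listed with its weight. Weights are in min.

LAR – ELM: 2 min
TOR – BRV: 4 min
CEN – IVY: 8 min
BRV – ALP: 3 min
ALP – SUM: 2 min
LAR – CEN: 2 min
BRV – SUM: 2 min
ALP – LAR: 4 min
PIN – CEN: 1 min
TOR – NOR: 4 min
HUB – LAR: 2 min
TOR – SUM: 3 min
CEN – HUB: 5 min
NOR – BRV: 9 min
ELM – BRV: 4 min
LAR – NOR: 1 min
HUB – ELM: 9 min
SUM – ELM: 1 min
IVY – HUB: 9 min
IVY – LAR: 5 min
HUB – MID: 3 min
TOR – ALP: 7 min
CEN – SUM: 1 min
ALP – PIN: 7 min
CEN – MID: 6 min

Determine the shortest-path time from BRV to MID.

9 min

Enumerating some paths:
BRV–SUM–CEN–LAR–HUB–MID: 2+1+2+2+3 = 10
BRV–SUM–CEN–MID: 2+1+6 = 9
The minimum is 9 min via BRV–SUM–CEN–MID.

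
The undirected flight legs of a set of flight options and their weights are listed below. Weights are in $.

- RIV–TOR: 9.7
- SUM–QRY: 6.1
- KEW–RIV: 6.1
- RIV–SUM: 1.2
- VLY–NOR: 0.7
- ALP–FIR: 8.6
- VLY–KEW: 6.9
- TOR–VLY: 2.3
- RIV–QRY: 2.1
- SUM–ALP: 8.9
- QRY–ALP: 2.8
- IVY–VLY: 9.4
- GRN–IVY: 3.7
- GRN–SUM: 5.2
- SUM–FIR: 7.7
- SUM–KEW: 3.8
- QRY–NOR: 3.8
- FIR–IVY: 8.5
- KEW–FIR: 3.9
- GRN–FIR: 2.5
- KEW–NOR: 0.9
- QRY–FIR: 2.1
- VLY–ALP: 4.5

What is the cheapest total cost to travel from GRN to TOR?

$10.3

Candidate routes:
GRN - SUM - KEW - NOR - VLY - TOR: 5.2+3.8+0.9+0.7+2.3 = 12.9
GRN - FIR - QRY - ALP - VLY - TOR: 2.5+2.1+2.8+4.5+2.3 = 14.2
GRN - FIR - QRY - NOR - VLY - TOR: 2.5+2.1+3.8+0.7+2.3 = 11.4
GRN - FIR - KEW - NOR - VLY - TOR: 2.5+3.9+0.9+0.7+2.3 = 10.3
Cheapest is GRN - FIR - KEW - NOR - VLY - TOR at $10.3.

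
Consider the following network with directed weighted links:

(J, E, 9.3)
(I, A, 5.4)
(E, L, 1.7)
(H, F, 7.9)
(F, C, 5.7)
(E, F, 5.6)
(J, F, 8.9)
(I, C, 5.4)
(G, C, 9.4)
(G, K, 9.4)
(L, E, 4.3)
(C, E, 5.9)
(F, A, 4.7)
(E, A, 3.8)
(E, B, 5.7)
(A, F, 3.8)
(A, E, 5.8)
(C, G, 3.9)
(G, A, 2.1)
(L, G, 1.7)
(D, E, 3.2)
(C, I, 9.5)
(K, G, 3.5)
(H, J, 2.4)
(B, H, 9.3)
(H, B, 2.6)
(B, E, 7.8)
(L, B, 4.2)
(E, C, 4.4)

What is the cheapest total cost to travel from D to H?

Running Dijkstra from D:
D: 0
E: 3.2  (via D)
L: 4.9  (via E)
G: 6.6  (via L)
A: 7  (via E)
C: 7.6  (via E)
F: 8.8  (via E)
B: 8.9  (via E)
K: 16  (via G)
I: 17.1  (via C)
H: 18.2  (via B)
Shortest route: D → E → B → H = 18.2.

18.2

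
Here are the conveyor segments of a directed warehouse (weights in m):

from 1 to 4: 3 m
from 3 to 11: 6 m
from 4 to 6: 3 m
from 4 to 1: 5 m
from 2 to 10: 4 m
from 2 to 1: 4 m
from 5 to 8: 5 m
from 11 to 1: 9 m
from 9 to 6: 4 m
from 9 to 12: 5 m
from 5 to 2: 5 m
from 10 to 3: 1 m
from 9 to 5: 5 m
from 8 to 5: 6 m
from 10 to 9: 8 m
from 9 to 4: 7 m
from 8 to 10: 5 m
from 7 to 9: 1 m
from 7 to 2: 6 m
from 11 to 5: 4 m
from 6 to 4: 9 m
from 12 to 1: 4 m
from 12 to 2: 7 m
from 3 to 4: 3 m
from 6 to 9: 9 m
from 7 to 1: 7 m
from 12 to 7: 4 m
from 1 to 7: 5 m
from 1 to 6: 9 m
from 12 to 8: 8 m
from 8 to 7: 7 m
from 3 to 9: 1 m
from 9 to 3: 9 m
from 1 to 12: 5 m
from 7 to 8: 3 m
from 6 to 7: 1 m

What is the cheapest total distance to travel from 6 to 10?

Compare a few routes:
6 → 7 → 8 → 10: 1+3+5 = 9
6 → 7 → 9 → 5 → 2 → 10: 1+1+5+5+4 = 16
6 → 7 → 2 → 10: 1+6+4 = 11
Cheapest is 6 → 7 → 8 → 10 at 9 m.

9 m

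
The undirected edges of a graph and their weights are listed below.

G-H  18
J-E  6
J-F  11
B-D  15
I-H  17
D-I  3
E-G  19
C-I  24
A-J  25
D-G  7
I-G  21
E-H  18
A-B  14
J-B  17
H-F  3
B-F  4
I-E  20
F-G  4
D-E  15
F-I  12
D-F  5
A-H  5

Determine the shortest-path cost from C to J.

Running Dijkstra from C:
C: 0
I: 24  (via C)
D: 27  (via I)
F: 32  (via D)
G: 34  (via D)
H: 35  (via F)
B: 36  (via F)
A: 40  (via H)
E: 42  (via D)
J: 43  (via F)
Shortest route: C → I → D → F → J = 43.

43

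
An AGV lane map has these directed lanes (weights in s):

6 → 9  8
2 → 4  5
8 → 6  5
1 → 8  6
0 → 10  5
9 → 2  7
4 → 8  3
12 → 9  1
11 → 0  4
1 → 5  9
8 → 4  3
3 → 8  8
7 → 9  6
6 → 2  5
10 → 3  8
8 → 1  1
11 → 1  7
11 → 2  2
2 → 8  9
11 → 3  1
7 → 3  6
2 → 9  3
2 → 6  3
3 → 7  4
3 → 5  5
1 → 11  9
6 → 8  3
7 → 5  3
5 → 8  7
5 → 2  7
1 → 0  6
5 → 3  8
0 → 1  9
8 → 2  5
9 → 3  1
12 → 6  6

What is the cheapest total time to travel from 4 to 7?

16 s

Running Dijkstra from 4:
4: 0
8: 3  (via 4)
1: 4  (via 8)
2: 8  (via 8)
6: 8  (via 8)
0: 10  (via 1)
9: 11  (via 2)
3: 12  (via 9)
5: 13  (via 1)
11: 13  (via 1)
10: 15  (via 0)
7: 16  (via 3)
Shortest route: 4 → 8 → 2 → 9 → 3 → 7 = 16 s.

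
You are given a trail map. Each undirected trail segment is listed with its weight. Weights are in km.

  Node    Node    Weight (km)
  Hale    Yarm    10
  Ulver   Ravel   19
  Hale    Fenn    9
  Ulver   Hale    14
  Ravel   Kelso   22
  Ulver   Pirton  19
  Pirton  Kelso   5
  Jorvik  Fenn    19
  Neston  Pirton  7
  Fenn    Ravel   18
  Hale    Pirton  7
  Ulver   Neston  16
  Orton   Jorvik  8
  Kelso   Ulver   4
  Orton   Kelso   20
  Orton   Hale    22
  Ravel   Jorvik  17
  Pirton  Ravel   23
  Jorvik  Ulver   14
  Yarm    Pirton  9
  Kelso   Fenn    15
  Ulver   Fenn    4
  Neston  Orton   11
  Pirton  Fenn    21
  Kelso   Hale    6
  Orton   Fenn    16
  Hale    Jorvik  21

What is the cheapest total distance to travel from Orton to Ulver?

20 km

Shortest distances from Orton:
Orton: 0
Jorvik: 8  (via Orton)
Neston: 11  (via Orton)
Fenn: 16  (via Orton)
Pirton: 18  (via Neston)
Ulver: 20  (via Fenn)
Shortest route: Orton → Fenn → Ulver = 20 km.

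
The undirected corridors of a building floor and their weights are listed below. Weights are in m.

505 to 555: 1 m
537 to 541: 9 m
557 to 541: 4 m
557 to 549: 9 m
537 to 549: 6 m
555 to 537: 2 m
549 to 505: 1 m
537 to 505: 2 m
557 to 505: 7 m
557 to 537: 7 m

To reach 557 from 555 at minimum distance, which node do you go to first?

505

Compare a few routes:
555 - 537 - 557: 2+7 = 9
555 - 505 - 557: 1+7 = 8
The minimum is 8 m via 555 - 505 - 557.
So from 555 the first move is to 505.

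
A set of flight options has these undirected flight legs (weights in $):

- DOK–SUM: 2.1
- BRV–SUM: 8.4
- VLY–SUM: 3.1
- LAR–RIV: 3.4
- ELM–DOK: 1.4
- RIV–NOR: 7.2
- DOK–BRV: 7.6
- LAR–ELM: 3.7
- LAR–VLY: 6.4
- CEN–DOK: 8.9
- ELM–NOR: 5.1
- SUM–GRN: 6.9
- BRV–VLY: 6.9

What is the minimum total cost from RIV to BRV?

Shortest distances from RIV:
RIV: 0
LAR: 3.4  (via RIV)
ELM: 7.1  (via LAR)
NOR: 7.2  (via RIV)
DOK: 8.5  (via ELM)
VLY: 9.8  (via LAR)
SUM: 10.6  (via DOK)
BRV: 16.1  (via DOK)
Shortest route: RIV–LAR–ELM–DOK–BRV = $16.1.

$16.1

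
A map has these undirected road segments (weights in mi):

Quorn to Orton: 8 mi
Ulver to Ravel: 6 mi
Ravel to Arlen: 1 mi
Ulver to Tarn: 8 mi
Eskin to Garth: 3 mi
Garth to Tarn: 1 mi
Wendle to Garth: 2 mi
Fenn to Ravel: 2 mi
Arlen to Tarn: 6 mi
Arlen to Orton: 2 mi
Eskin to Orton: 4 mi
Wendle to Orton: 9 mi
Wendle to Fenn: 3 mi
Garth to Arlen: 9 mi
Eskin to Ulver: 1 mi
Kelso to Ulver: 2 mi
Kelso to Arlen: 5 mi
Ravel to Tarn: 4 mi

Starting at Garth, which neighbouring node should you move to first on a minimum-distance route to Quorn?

Eskin

Candidate routes:
Garth → Tarn → Ravel → Arlen → Orton → Quorn: 1+4+1+2+8 = 16
Garth → Eskin → Orton → Quorn: 3+4+8 = 15
Garth → Tarn → Arlen → Orton → Quorn: 1+6+2+8 = 17
Cheapest is Garth → Eskin → Orton → Quorn at 15 mi.
So from Garth the first move is to Eskin.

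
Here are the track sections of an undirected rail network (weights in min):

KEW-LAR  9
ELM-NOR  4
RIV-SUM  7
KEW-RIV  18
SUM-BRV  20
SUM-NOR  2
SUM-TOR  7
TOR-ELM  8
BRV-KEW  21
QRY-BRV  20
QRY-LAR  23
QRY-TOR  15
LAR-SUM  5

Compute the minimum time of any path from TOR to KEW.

Enumerating some paths:
TOR–SUM–LAR–KEW: 7+5+9 = 21
TOR–SUM–RIV–KEW: 7+7+18 = 32
TOR–ELM–NOR–SUM–LAR–KEW: 8+4+2+5+9 = 28
Cheapest is TOR–SUM–LAR–KEW at 21 min.

21 min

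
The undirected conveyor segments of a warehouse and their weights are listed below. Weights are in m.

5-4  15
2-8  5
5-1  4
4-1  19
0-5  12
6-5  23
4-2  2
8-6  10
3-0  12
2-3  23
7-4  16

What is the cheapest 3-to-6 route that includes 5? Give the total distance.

47 m

Best 3 to 5: 3 → 0 → 5 costing 24
Best 5 to 6: 5 → 6 costing 23
Total via 5: 24 + 23 = 47 m.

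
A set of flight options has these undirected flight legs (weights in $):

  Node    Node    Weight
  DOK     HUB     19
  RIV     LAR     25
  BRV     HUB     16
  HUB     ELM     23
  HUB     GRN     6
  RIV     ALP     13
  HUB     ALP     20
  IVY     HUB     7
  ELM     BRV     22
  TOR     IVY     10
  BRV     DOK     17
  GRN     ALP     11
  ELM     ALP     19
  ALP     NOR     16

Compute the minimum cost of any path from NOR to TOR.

Settle nodes by increasing distance from NOR:
NOR: 0
ALP: 16  (via NOR)
GRN: 27  (via ALP)
RIV: 29  (via ALP)
HUB: 33  (via GRN)
ELM: 35  (via ALP)
IVY: 40  (via HUB)
BRV: 49  (via HUB)
TOR: 50  (via IVY)
Shortest route: NOR → ALP → GRN → HUB → IVY → TOR = $50.

$50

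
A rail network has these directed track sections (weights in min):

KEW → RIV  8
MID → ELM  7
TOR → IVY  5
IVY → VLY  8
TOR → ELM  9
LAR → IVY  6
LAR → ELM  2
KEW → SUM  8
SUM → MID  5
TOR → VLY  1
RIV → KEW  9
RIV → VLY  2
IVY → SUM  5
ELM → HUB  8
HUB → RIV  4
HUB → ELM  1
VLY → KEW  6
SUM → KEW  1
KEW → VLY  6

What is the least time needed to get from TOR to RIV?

15 min

Shortest distances from TOR:
TOR: 0
VLY: 1  (via TOR)
IVY: 5  (via TOR)
KEW: 7  (via VLY)
ELM: 9  (via TOR)
SUM: 10  (via IVY)
MID: 15  (via SUM)
RIV: 15  (via KEW)
Shortest route: TOR → VLY → KEW → RIV = 15 min.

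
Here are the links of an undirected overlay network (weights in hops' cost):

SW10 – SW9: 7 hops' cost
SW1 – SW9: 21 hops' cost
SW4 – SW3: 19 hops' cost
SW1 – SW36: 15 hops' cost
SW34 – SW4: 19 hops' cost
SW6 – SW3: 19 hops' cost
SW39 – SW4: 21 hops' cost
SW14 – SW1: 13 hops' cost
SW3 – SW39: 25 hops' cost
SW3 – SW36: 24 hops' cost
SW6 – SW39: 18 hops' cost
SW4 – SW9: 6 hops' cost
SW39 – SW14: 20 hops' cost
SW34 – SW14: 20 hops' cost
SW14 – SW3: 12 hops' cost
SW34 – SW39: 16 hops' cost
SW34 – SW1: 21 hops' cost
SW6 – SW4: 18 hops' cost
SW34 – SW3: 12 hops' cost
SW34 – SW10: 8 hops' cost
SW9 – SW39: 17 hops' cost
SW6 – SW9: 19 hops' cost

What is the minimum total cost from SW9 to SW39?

Settle nodes by increasing distance from SW9:
SW9: 0
SW4: 6  (via SW9)
SW10: 7  (via SW9)
SW34: 15  (via SW10)
SW39: 17  (via SW9)
Shortest route: SW9–SW39 = 17 hops' cost.

17 hops' cost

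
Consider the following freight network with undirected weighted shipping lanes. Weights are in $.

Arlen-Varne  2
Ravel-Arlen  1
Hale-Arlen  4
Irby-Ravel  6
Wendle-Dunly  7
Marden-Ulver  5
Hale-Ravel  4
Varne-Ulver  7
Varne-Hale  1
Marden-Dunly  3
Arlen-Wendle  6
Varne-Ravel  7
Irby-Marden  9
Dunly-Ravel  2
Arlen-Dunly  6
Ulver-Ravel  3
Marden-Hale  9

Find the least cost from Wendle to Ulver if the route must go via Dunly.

Shortest Wendle→Dunly: Wendle → Dunly = 7
Best Dunly to Ulver: Dunly → Ravel → Ulver costing 5
Total via Dunly: 7 + 5 = $12.

$12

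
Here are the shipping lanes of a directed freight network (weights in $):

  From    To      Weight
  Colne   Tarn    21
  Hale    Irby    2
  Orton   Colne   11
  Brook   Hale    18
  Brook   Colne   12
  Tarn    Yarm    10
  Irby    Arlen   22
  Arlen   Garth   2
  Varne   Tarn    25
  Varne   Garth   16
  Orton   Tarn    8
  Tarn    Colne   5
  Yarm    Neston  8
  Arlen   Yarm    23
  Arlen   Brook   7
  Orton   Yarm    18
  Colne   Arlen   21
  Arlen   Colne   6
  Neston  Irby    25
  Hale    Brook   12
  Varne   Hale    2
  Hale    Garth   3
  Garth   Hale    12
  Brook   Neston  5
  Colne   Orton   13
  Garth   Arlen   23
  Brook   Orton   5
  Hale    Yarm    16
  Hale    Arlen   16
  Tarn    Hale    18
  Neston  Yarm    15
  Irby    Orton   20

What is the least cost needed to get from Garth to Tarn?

$37

Compare a few routes:
Garth–Hale–Brook–Orton–Tarn: 12+12+5+8 = 37
Garth–Hale–Irby–Orton–Tarn: 12+2+20+8 = 42
Cheapest is Garth–Hale–Brook–Orton–Tarn at $37.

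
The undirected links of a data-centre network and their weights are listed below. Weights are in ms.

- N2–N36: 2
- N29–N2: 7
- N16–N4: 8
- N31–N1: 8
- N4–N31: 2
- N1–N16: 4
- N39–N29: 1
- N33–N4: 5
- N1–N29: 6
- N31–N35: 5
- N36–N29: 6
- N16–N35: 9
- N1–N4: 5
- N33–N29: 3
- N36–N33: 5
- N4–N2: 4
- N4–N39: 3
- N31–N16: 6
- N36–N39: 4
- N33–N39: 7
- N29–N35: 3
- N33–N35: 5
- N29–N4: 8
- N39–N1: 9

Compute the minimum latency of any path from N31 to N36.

8 ms

Candidate routes:
N31 → N4 → N2 → N36: 2+4+2 = 8
N31 → N4 → N39 → N36: 2+3+4 = 9
Cheapest is N31 → N4 → N2 → N36 at 8 ms.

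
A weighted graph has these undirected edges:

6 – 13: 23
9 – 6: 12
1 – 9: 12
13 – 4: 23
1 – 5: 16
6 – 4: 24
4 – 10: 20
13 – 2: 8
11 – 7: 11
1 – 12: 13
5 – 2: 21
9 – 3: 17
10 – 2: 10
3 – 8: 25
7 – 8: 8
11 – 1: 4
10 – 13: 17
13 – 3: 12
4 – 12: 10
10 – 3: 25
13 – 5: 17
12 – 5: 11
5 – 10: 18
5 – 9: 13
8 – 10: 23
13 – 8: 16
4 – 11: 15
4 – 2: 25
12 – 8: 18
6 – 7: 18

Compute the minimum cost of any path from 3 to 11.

33

Compare a few routes:
3 - 8 - 7 - 11: 25+8+11 = 44
3 - 9 - 1 - 11: 17+12+4 = 33
The minimum is 33 via 3 - 9 - 1 - 11.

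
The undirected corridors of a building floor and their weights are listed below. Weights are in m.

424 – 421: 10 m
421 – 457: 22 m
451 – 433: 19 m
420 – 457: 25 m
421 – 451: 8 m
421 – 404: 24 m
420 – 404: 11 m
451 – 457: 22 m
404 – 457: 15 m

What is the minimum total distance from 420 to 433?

62 m

Candidate routes:
420–457–451–433: 25+22+19 = 66
420–404–421–451–433: 11+24+8+19 = 62
420–404–457–451–433: 11+15+22+19 = 67
Cheapest is 420–404–421–451–433 at 62 m.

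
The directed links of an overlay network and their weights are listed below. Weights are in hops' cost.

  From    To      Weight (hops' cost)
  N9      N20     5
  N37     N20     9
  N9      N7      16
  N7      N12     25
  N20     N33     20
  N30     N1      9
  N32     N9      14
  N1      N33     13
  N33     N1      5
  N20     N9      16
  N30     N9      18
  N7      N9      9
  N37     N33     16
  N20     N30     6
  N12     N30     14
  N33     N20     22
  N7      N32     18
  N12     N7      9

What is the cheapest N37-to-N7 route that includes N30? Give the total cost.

49 hops' cost

Shortest N37→N30: N37–N20–N30 = 15
Shortest N30→N7: N30–N9–N7 = 34
Total via N30: 15 + 34 = 49 hops' cost.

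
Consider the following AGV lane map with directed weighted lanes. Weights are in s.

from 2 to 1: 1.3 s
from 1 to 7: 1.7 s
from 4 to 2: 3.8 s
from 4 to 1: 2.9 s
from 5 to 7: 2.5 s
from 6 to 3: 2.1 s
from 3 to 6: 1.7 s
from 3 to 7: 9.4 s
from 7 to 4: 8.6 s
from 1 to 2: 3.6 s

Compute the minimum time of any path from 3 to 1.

Candidate routes:
3 - 7 - 4 - 2 - 1: 9.4+8.6+3.8+1.3 = 23.1
3 - 7 - 4 - 1: 9.4+8.6+2.9 = 20.9
The minimum is 20.9 s via 3 - 7 - 4 - 1.

20.9 s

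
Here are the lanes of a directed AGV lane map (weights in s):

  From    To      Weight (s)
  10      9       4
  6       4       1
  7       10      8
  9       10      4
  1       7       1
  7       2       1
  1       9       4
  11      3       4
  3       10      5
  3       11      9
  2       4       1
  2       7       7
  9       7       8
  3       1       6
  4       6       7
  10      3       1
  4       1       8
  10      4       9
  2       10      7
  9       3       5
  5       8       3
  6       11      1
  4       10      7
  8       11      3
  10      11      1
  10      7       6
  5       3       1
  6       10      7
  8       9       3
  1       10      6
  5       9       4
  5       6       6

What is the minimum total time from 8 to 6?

20 s

Shortest distances from 8:
8: 0
9: 3  (via 8)
11: 3  (via 8)
3: 7  (via 11)
10: 7  (via 9)
7: 11  (via 9)
2: 12  (via 7)
1: 13  (via 3)
4: 13  (via 2)
6: 20  (via 4)
Shortest route: 8–9–7–2–4–6 = 20 s.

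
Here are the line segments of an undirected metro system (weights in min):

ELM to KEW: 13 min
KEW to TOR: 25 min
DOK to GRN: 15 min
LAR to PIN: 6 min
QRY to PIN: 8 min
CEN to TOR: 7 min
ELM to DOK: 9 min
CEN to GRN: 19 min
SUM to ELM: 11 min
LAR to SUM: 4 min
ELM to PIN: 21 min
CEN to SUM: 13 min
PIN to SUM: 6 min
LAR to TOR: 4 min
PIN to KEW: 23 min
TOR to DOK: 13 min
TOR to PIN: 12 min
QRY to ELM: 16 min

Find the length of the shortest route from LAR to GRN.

30 min

Candidate routes:
LAR - SUM - CEN - GRN: 4+13+19 = 36
LAR - SUM - ELM - DOK - GRN: 4+11+9+15 = 39
LAR - TOR - CEN - GRN: 4+7+19 = 30
LAR - TOR - DOK - GRN: 4+13+15 = 32
Cheapest is LAR - TOR - CEN - GRN at 30 min.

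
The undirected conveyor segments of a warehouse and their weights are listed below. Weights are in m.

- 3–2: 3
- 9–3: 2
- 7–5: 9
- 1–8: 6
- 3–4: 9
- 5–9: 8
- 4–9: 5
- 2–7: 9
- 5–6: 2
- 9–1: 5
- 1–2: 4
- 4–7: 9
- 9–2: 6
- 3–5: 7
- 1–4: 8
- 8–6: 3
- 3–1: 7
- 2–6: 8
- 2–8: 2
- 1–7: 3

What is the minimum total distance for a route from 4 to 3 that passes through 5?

Best 4 to 5: 4 → 9 → 5 costing 13
Best 5 to 3: 5 → 3 costing 7
Total via 5: 13 + 7 = 20 m.

20 m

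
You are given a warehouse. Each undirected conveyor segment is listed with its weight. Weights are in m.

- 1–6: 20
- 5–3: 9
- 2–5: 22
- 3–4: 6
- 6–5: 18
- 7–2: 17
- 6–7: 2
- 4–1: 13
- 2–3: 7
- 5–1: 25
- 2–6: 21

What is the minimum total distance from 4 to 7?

30 m

Enumerating some paths:
4–3–5–6–7: 6+9+18+2 = 35
4–3–2–7: 6+7+17 = 30
The minimum is 30 m via 4–3–2–7.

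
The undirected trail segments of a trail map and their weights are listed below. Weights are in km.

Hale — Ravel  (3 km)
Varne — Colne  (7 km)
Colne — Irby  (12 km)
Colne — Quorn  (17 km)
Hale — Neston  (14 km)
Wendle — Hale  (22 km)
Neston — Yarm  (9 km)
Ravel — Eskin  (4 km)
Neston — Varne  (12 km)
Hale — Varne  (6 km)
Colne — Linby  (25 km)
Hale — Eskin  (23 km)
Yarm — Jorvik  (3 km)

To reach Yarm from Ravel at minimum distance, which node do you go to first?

Enumerating some paths:
Ravel → Hale → Neston → Yarm: 3+14+9 = 26
Ravel → Eskin → Hale → Varne → Neston → Yarm: 4+23+6+12+9 = 54
Ravel → Eskin → Hale → Neston → Yarm: 4+23+14+9 = 50
Ravel → Hale → Varne → Neston → Yarm: 3+6+12+9 = 30
Cheapest is Ravel → Hale → Neston → Yarm at 26 km.
So from Ravel the first move is to Hale.

Hale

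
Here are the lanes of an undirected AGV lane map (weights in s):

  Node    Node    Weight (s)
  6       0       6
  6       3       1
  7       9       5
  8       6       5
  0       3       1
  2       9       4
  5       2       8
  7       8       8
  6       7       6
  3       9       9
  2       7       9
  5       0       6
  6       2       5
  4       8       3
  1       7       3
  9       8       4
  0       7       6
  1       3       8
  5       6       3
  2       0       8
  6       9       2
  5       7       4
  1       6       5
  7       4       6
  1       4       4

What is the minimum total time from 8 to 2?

8 s

Compare a few routes:
8 - 6 - 2: 5+5 = 10
8 - 9 - 2: 4+4 = 8
The minimum is 8 s via 8 - 9 - 2.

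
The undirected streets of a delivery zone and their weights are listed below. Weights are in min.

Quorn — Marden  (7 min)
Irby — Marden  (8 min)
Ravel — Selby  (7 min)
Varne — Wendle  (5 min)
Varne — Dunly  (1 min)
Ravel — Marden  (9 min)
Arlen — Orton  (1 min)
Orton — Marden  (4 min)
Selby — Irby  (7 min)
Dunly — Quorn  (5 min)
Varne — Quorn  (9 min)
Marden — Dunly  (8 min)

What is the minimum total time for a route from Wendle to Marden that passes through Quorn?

Shortest Wendle→Quorn: Wendle → Varne → Dunly → Quorn = 11
Shortest Quorn→Marden: Quorn → Marden = 7
Total via Quorn: 11 + 7 = 18 min.

18 min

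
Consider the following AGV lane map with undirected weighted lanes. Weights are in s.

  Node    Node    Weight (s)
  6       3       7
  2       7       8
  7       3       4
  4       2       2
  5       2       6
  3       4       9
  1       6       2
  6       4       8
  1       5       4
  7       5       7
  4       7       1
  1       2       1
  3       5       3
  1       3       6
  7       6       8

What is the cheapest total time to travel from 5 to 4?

Enumerating some paths:
5 - 1 - 2 - 4: 4+1+2 = 7
5 - 3 - 7 - 4: 3+4+1 = 8
5 - 2 - 4: 6+2 = 8
5 - 7 - 4: 7+1 = 8
Cheapest is 5 - 1 - 2 - 4 at 7 s.

7 s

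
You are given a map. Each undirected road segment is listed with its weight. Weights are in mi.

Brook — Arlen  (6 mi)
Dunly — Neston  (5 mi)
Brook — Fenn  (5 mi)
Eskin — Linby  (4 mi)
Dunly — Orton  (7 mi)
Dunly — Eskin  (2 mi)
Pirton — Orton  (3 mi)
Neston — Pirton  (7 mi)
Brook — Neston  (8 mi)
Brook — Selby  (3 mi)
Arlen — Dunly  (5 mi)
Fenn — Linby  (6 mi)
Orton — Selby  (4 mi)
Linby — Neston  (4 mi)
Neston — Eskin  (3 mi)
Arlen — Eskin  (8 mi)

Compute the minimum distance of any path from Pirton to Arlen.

Shortest distances from Pirton:
Pirton: 0
Orton: 3  (via Pirton)
Selby: 7  (via Orton)
Neston: 7  (via Pirton)
Dunly: 10  (via Orton)
Eskin: 10  (via Neston)
Brook: 10  (via Selby)
Linby: 11  (via Neston)
Arlen: 15  (via Dunly)
Shortest route: Pirton → Orton → Dunly → Arlen = 15 mi.

15 mi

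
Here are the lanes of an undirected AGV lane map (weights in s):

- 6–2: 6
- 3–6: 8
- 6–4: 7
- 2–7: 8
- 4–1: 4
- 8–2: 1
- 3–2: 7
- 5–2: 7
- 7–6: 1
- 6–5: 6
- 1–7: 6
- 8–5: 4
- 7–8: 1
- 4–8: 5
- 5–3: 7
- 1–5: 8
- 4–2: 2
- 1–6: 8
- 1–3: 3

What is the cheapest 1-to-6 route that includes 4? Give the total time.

9 s

Shortest 1→4: 1–4 = 4
Shortest 4→6: 4–2–8–7–6 = 5
Total via 4: 4 + 5 = 9 s.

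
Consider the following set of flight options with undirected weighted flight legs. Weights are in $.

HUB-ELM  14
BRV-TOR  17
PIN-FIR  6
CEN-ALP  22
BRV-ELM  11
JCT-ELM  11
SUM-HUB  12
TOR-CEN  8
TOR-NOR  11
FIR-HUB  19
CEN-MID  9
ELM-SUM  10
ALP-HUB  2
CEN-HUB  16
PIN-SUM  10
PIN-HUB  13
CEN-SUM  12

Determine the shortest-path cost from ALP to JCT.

$27

Compare a few routes:
ALP–HUB–ELM–JCT: 2+14+11 = 27
ALP–HUB–SUM–ELM–JCT: 2+12+10+11 = 35
ALP–HUB–PIN–SUM–ELM–JCT: 2+13+10+10+11 = 46
Cheapest is ALP–HUB–ELM–JCT at $27.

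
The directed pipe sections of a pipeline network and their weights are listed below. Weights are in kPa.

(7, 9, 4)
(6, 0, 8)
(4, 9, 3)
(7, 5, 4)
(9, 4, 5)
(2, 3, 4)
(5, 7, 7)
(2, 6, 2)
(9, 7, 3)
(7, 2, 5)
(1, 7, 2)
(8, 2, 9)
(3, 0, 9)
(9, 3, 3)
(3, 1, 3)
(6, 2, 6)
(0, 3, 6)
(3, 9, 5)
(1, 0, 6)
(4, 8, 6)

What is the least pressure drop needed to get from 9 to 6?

Shortest distances from 9:
9: 0
3: 3  (via 9)
7: 3  (via 9)
4: 5  (via 9)
1: 6  (via 3)
5: 7  (via 7)
2: 8  (via 7)
6: 10  (via 2)
Shortest route: 9 → 7 → 2 → 6 = 10 kPa.

10 kPa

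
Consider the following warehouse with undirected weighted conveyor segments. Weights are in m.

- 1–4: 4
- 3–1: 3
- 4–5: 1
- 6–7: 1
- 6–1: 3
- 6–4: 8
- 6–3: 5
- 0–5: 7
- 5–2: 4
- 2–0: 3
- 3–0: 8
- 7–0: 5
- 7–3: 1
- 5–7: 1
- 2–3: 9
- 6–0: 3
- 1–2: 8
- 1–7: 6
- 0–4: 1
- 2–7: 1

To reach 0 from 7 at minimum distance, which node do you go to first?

5

Compare a few routes:
7 - 2 - 0: 1+3 = 4
7 - 5 - 4 - 0: 1+1+1 = 3
7 - 6 - 0: 1+3 = 4
The minimum is 3 m via 7 - 5 - 4 - 0.
So from 7 the first move is to 5.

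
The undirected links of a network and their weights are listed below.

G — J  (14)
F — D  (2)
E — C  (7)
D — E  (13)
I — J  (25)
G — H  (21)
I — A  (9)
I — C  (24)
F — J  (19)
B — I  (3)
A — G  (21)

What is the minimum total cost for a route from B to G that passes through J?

Shortest B→J: B → I → J = 28
Shortest J→G: J → G = 14
Total via J: 28 + 14 = 42.

42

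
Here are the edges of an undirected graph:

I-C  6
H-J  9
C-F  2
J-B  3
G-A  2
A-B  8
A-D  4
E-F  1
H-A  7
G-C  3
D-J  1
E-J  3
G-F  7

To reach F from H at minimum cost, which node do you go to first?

J

Candidate routes:
H → A → G → C → F: 7+2+3+2 = 14
H → A → D → J → E → F: 7+4+1+3+1 = 16
H → A → G → F: 7+2+7 = 16
H → J → E → F: 9+3+1 = 13
Cheapest is H → J → E → F at 13.
So from H the first move is to J.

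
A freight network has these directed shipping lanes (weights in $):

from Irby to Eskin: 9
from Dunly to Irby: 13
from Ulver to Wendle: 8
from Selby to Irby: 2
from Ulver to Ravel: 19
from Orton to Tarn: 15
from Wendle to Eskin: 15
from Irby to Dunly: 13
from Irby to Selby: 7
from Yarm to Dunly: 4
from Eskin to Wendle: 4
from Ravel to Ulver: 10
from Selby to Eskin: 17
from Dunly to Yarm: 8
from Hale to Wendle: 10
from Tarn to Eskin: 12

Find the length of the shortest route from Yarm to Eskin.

Settle nodes by increasing distance from Yarm:
Yarm: 0
Dunly: 4  (via Yarm)
Irby: 17  (via Dunly)
Selby: 24  (via Irby)
Eskin: 26  (via Irby)
Shortest route: Yarm → Dunly → Irby → Eskin = $26.

$26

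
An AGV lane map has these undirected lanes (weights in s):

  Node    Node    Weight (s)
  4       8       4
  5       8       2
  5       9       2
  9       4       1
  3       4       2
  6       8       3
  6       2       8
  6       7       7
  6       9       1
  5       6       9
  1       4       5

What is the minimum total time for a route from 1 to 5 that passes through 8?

11 s

Shortest 1→8: 1–4–8 = 9
Best 8 to 5: 8–5 costing 2
Total via 8: 9 + 2 = 11 s.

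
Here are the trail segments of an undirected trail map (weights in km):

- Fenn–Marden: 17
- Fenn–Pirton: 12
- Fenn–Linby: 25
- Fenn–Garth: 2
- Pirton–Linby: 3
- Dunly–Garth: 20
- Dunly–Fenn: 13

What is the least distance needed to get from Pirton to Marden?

Shortest distances from Pirton:
Pirton: 0
Linby: 3  (via Pirton)
Fenn: 12  (via Pirton)
Garth: 14  (via Fenn)
Dunly: 25  (via Fenn)
Marden: 29  (via Fenn)
Shortest route: Pirton–Fenn–Marden = 29 km.

29 km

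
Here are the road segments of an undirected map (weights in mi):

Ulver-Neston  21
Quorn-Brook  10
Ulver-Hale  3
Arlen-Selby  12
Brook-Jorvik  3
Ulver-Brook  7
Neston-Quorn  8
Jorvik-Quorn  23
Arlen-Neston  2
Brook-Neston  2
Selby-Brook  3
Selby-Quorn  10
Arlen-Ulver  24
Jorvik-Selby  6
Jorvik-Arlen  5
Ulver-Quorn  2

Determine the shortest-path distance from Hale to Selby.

Enumerating some paths:
Hale–Ulver–Brook–Selby: 3+7+3 = 13
Hale–Ulver–Quorn–Selby: 3+2+10 = 15
The minimum is 13 mi via Hale–Ulver–Brook–Selby.

13 mi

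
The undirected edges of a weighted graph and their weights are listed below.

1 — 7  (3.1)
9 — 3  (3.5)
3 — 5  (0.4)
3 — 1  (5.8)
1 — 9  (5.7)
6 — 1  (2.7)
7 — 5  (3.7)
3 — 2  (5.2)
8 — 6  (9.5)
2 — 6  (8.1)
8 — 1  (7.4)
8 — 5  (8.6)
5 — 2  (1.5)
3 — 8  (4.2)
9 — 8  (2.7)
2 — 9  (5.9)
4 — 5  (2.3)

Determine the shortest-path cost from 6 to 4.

Enumerating some paths:
6 - 2 - 5 - 4: 8.1+1.5+2.3 = 11.9
6 - 1 - 7 - 5 - 4: 2.7+3.1+3.7+2.3 = 11.8
6 - 1 - 3 - 5 - 4: 2.7+5.8+0.4+2.3 = 11.2
The minimum is 11.2 via 6 - 1 - 3 - 5 - 4.

11.2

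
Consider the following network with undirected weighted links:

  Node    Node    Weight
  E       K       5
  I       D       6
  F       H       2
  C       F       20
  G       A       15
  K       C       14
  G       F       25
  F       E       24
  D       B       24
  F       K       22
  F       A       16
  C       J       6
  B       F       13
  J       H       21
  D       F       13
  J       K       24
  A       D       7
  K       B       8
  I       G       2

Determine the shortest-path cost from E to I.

43

Running Dijkstra from E:
E: 0
K: 5  (via E)
B: 13  (via K)
C: 19  (via K)
F: 24  (via E)
J: 25  (via C)
H: 26  (via F)
D: 37  (via B)
A: 40  (via F)
I: 43  (via D)
Shortest route: E–K–B–D–I = 43.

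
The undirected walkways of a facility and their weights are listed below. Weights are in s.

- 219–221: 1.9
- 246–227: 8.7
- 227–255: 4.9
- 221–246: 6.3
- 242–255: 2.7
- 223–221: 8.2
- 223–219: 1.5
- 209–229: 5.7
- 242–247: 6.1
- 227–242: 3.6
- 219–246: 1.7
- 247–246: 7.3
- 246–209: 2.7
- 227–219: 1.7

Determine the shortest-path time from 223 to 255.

8.1 s

Settle nodes by increasing distance from 223:
223: 0
219: 1.5  (via 223)
227: 3.2  (via 219)
246: 3.2  (via 219)
221: 3.4  (via 219)
209: 5.9  (via 246)
242: 6.8  (via 227)
255: 8.1  (via 227)
Shortest route: 223 → 219 → 227 → 255 = 8.1 s.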